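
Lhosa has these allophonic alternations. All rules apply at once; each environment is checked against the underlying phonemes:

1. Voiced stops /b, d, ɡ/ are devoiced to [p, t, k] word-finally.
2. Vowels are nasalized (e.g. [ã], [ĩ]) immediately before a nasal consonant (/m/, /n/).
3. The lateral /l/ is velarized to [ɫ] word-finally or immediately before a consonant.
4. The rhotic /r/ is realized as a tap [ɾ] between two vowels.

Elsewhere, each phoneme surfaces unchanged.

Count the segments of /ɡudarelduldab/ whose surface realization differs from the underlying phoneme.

4

Segments that undergo a rule: /r/ → [ɾ] (rule 4); /l/ → [ɫ] (rule 3); /l/ → [ɫ] (rule 3); /b/ → [p] (rule 1).
All other segments surface unchanged.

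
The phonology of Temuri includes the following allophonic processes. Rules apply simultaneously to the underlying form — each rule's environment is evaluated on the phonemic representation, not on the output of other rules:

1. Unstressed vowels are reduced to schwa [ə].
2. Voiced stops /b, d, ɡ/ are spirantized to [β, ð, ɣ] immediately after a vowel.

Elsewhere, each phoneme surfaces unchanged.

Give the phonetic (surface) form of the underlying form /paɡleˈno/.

/p/ (word-initial): no rule targets it → [p].
/a/ — between /p/ and /ɡ/, in an unstressed syllable — surfaces as [ə] (rule 1).
/ɡ/ meets the environment for rule 2 (immediately after a vowel) → [ɣ].
/l/ (between /ɡ/ and /e/) is unaffected → [l].
/e/ — between /l/ and /n/, in an unstressed syllable — surfaces as [ə] (rule 1).
/n/ (between /e/ and /o/) is unaffected → [n].
/o/ (word-final) fails the environment for rule 1, so it stays [o].

[pəɣləˈno]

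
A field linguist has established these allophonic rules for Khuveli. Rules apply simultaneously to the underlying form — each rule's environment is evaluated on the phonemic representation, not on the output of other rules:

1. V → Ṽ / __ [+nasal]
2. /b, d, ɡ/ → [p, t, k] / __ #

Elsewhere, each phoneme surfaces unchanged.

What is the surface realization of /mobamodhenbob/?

/m/ (word-initial) is unaffected → [m].
/o/ — between /m/ and /b/; rule 1 does not apply here → [o].
/b/ — between /o/ and /a/; rule 2 does not apply here → [b].
Rule 1 applies to /a/ (between /b/ and /m/: before a nasal consonant) → [ã].
/m/ stays [m].
/o/ (between /m/ and /d/) is in the target of rule 1 but the environment (before a nasal consonant) is not met → [o].
/d/ — between /o/ and /h/; rule 2 does not apply here → [d].
/h/ (between /d/ and /e/): no rule targets it → [h].
/e/ (between /h/ and /n/): before a nasal consonant, so rule 1 applies → [ẽ].
/n/ stays [n].
/b/ (between /n/ and /o/) fails the environment for rule 2, so it stays [b].
/o/ — between /b/ and /b/; rule 1 does not apply here → [o].
Rule 2 applies to /b/ (word-final: word-finally) → [p].

[mobãmodhẽnbop]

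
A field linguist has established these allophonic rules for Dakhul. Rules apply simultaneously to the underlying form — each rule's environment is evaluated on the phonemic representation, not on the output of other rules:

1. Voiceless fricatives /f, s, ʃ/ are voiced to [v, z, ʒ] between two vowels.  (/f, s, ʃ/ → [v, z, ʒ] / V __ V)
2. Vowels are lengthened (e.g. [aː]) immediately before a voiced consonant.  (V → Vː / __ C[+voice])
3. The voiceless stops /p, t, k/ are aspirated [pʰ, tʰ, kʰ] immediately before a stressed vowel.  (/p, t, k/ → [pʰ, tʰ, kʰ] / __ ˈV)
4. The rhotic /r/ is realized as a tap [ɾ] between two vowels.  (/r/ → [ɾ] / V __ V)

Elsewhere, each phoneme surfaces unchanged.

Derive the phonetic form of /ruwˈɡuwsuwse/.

/r/ (word-initial): rule 4 targets it, but not between two vowels → unchanged [r].
/u/ (between /r/ and /w/): before a voiced consonant, so rule 2 applies → [uː].
/w/ (between /u/ and /ɡ/) is unaffected → [w].
/ɡ/ (between /w/ and /u/): no rule targets it → [ɡ].
/u/ (between /ɡ/ and /w/): before a voiced consonant, so rule 2 applies → [uː].
/w/ (between /u/ and /s/): no rule targets it → [w].
/s/ — between /w/ and /u/; rule 1 does not apply here → [s].
/u/ meets the environment for rule 2 (before a voiced consonant) → [uː].
/w/ (between /u/ and /s/): no rule targets it → [w].
/s/ (between /w/ and /e/) is in the target of rule 1 but the environment (between two vowels) is not met → [s].
/e/ (word-final): rule 2 targets it, but not before a voiced consonant → unchanged [e].

[ruːwˈɡuːwsuːwse]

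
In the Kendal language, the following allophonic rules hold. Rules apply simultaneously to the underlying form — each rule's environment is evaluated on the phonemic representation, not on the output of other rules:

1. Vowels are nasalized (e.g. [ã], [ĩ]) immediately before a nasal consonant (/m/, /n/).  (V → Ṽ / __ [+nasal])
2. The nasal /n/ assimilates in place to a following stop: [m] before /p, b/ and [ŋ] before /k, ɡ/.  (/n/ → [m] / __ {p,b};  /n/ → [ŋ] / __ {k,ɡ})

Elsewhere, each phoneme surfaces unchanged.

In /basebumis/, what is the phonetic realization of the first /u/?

[ũ]

/u/ meets the environment for rule 1 (before a nasal consonant) → [ũ].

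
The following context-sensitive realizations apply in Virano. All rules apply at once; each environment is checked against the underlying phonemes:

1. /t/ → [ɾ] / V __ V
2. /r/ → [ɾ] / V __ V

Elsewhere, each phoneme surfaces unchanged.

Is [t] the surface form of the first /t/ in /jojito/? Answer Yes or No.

/t/ (between /i/ and /o/) occurs between two vowels → [ɾ] by rule 1.
The actual realization is [ɾ], not [t].

No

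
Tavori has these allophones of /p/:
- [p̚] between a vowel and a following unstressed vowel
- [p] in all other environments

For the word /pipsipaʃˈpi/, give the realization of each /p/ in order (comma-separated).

Occurrence 1 (position 1): no conditioning environment matches → elsewhere allophone [p].
Occurrence 2 (position 3): no conditioning environment matches → elsewhere allophone [p].
Occurrence 3 (position 6): between a vowel and a following unstressed vowel → [p̚].
Occurrence 4 (position 9): no conditioning environment matches → elsewhere allophone [p].

[p], [p], [p̚], [p]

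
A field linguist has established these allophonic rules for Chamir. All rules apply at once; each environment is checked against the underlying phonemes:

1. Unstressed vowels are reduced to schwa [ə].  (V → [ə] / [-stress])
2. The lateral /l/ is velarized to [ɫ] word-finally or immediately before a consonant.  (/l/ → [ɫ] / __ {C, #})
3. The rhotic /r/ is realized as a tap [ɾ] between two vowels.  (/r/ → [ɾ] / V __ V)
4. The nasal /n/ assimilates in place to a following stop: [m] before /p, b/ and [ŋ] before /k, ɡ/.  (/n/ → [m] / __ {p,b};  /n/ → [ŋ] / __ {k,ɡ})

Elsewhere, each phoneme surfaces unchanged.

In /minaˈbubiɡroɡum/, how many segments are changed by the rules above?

5

Segments that undergo a rule: /i/ → [ə] (rule 1); /a/ → [ə] (rule 1); /i/ → [ə] (rule 1); /o/ → [ə] (rule 1); /u/ → [ə] (rule 1).
All other segments surface unchanged.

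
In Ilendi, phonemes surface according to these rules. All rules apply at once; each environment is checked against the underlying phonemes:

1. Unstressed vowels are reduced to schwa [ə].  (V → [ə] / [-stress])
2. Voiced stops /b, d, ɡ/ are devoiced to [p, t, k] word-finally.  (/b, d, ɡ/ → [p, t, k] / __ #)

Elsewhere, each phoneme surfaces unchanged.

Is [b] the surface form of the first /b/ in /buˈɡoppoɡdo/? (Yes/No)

Yes

/b/ — word-initial; rule 2 does not apply here → [b].
The actual realization is [b], which matches [b].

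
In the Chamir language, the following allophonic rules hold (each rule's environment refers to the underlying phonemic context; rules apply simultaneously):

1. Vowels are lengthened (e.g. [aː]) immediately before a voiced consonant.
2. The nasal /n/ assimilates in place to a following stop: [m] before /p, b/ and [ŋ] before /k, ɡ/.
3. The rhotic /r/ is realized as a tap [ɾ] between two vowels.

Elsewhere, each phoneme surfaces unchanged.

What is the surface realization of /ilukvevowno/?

[iːlukveːvoːwno]

Rule 1 applies to /i/ (word-initial: before a voiced consonant) → [iː].
/l/ (between /i/ and /u/): no rule targets it → [l].
/u/ (between /l/ and /k/) fails the environment for rule 1, so it stays [u].
/k/ (between /u/ and /v/): no rule targets it → [k].
/v/ — not in any rule's target class → [v].
Rule 1 applies to /e/ (between /v/ and /v/: before a voiced consonant) → [eː].
/v/ (between /e/ and /o/): no rule targets it → [v].
/o/ — between /v/ and /w/, before a voiced consonant — surfaces as [oː] (rule 1).
/w/ (between /o/ and /n/) is unaffected → [w].
/n/ (between /w/ and /o/) is in the target of rule 2 but the environment (before a labial or velar stop) is not met → [n].
/o/ (word-final) fails the environment for rule 1, so it stays [o].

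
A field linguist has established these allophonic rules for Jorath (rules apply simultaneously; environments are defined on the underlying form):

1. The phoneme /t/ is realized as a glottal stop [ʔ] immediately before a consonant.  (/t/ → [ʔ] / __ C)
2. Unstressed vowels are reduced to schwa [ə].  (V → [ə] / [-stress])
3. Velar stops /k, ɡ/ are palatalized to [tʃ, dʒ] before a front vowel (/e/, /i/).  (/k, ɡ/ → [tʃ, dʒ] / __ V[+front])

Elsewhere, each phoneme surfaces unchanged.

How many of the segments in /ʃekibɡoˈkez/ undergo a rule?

Segments that undergo a rule: /e/ → [ə] (rule 2); /k/ → [tʃ] (rule 3); /i/ → [ə] (rule 2); /o/ → [ə] (rule 2); /k/ → [tʃ] (rule 3).
All other segments surface unchanged.

5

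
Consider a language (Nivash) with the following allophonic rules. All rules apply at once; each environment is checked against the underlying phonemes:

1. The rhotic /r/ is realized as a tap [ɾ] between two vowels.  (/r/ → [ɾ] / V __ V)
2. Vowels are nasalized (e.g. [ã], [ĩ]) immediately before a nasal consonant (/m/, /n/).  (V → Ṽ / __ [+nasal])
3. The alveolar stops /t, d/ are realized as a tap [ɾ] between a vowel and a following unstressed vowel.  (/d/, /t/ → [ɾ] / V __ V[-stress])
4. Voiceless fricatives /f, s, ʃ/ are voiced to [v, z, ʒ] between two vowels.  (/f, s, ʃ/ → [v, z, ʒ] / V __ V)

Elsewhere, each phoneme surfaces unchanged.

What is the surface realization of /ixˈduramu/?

/i/ (word-initial) is in the target of rule 2 but the environment (before a nasal consonant) is not met → [i].
/x/ — not in any rule's target class → [x].
/d/ (between /x/ and /u/): rule 3 targets it, but not between a vowel and a following unstressed vowel → unchanged [d].
/u/ — between /d/ and /r/; rule 2 does not apply here → [u].
/r/ (between /u/ and /a/): between two vowels, so rule 1 applies → [ɾ].
/a/ meets the environment for rule 2 (before a nasal consonant) → [ã].
/m/ (between /a/ and /u/): no rule targets it → [m].
/u/ (word-final) is in the target of rule 2 but the environment (before a nasal consonant) is not met → [u].

[ixˈduɾãmu]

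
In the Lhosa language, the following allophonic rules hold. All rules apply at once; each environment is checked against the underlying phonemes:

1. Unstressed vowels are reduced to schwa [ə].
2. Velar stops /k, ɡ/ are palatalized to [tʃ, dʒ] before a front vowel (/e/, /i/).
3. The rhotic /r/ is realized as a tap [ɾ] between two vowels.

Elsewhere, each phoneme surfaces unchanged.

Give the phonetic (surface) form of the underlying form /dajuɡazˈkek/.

/d/ (word-initial): no rule targets it → [d].
Rule 1 applies to /a/ (between /d/ and /j/: in an unstressed syllable) → [ə].
/j/ — not in any rule's target class → [j].
/u/ (between /j/ and /ɡ/): in an unstressed syllable, so rule 1 applies → [ə].
/ɡ/ — between /u/ and /a/; rule 2 does not apply here → [ɡ].
Rule 1 applies to /a/ (between /ɡ/ and /z/: in an unstressed syllable) → [ə].
/z/ stays [z].
/k/ — between /z/ and /e/, before a front vowel — surfaces as [tʃ] (rule 2).
/e/ (between /k/ and /k/) fails the environment for rule 1, so it stays [e].
/k/ (word-final) fails the environment for rule 2, so it stays [k].

[dəjəɡəzˈtʃek]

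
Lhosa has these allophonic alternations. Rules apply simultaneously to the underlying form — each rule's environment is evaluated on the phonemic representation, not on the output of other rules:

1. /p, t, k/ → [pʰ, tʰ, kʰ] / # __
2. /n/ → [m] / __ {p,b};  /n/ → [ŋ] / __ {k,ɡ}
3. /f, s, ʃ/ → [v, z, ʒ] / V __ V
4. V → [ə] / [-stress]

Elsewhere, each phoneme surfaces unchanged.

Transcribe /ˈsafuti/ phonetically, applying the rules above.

[ˈsavətə]

/s/ — word-initial; rule 3 does not apply here → [s].
/a/ (between /s/ and /f/) fails the environment for rule 4, so it stays [a].
/f/ — between /a/ and /u/, between two vowels — surfaces as [v] (rule 3).
/u/ (between /f/ and /t/): in an unstressed syllable, so rule 4 applies → [ə].
/t/ — between /u/ and /i/; rule 1 does not apply here → [t].
/i/ meets the environment for rule 4 (in an unstressed syllable) → [ə].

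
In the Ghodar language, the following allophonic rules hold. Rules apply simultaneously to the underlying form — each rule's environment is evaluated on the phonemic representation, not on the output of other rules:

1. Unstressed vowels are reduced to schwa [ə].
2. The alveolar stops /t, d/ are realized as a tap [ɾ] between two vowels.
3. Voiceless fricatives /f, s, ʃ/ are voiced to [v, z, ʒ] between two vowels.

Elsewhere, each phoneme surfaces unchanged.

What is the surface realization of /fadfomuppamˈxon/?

[fədfəməppəmˈxon]

/f/ (word-initial) fails the environment for rule 3, so it stays [f].
/a/ (between /f/ and /d/) occurs in an unstressed syllable → [ə] by rule 1.
/d/ (between /a/ and /f/) fails the environment for rule 2, so it stays [d].
/f/ — between /d/ and /o/; rule 3 does not apply here → [f].
/o/ meets the environment for rule 1 (in an unstressed syllable) → [ə].
/m/ (between /o/ and /u/) is unaffected → [m].
/u/ (between /m/ and /p/): in an unstressed syllable, so rule 1 applies → [ə].
/p/ stays [p].
/p/ stays [p].
/a/ (between /p/ and /m/) occurs in an unstressed syllable → [ə] by rule 1.
/m/ (between /a/ and /x/) is unaffected → [m].
/x/ — not in any rule's target class → [x].
/o/ — between /x/ and /n/; rule 1 does not apply here → [o].
/n/ stays [n].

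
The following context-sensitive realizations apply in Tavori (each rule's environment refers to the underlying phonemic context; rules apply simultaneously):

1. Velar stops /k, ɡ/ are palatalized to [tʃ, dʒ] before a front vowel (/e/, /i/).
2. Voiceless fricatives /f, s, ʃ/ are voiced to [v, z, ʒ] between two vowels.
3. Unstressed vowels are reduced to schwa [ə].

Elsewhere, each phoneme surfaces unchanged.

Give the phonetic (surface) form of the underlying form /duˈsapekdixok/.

[dəˈzapəkdəxək]

/u/ — between /d/ and /s/, in an unstressed syllable — surfaces as [ə] (rule 3).
/s/ (between /u/ and /a/) occurs between two vowels → [z] by rule 2.
/a/ — between /s/ and /p/; rule 3 does not apply here → [a].
/e/ — between /p/ and /k/, in an unstressed syllable — surfaces as [ə] (rule 3).
/k/ (between /e/ and /d/): rule 1 targets it, but not before a front vowel → unchanged [k].
/i/ (between /d/ and /x/): in an unstressed syllable, so rule 3 applies → [ə].
/o/ (between /x/ and /k/) occurs in an unstressed syllable → [ə] by rule 3.
/k/ — word-final; rule 1 does not apply here → [k].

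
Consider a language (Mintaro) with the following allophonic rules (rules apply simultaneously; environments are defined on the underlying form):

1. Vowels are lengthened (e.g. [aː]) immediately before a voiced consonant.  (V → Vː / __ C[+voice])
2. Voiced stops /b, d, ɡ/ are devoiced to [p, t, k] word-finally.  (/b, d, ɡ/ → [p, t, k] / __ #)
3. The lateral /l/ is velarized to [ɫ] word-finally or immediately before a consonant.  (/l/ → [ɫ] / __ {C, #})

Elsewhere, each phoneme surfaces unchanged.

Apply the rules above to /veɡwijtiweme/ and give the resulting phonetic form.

[veːɡwiːjtiːweːme]

/v/ (word-initial): no rule targets it → [v].
/e/ (between /v/ and /ɡ/): before a voiced consonant, so rule 1 applies → [eː].
/ɡ/ (between /e/ and /w/) is in the target of rule 2 but the environment (word-finally) is not met → [ɡ].
/w/ (between /ɡ/ and /i/) is unaffected → [w].
/i/ meets the environment for rule 1 (before a voiced consonant) → [iː].
/j/ (between /i/ and /t/) is unaffected → [j].
/t/ (between /j/ and /i/): no rule targets it → [t].
/i/ meets the environment for rule 1 (before a voiced consonant) → [iː].
/w/ (between /i/ and /e/): no rule targets it → [w].
/e/ — between /w/ and /m/, before a voiced consonant — surfaces as [eː] (rule 1).
/m/ (between /e/ and /e/): no rule targets it → [m].
/e/ (word-final) is in the target of rule 1 but the environment (before a voiced consonant) is not met → [e].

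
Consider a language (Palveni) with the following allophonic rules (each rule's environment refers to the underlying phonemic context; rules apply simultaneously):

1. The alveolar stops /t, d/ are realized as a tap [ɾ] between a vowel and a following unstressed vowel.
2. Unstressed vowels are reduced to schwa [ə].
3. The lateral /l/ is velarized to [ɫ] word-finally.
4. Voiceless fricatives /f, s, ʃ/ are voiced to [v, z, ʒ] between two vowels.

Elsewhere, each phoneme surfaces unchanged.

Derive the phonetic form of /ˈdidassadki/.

/d/ — word-initial; rule 1 does not apply here → [d].
/i/ — between /d/ and /d/; rule 2 does not apply here → [i].
/d/ meets the environment for rule 1 (between a vowel and a following unstressed vowel) → [ɾ].
/a/ (between /d/ and /s/): in an unstressed syllable, so rule 2 applies → [ə].
/s/ (between /a/ and /s/): rule 4 targets it, but not between two vowels → unchanged [s].
/s/ (between /s/ and /a/) fails the environment for rule 4, so it stays [s].
/a/ (between /s/ and /d/): in an unstressed syllable, so rule 2 applies → [ə].
/d/ (between /a/ and /k/) is in the target of rule 1 but the environment (between a vowel and a following unstressed vowel) is not met → [d].
/k/ stays [k].
/i/ — word-final, in an unstressed syllable — surfaces as [ə] (rule 2).

[ˈdiɾəssədkə]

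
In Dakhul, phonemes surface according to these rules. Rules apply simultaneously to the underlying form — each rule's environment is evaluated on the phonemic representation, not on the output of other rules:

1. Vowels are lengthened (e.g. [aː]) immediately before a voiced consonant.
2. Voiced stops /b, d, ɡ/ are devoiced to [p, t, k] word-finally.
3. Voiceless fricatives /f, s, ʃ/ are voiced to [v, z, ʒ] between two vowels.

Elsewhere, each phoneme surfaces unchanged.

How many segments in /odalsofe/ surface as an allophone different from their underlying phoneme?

3

Segments that undergo a rule: /o/ → [oː] (rule 1); /a/ → [aː] (rule 1); /f/ → [v] (rule 3).
All other segments surface unchanged.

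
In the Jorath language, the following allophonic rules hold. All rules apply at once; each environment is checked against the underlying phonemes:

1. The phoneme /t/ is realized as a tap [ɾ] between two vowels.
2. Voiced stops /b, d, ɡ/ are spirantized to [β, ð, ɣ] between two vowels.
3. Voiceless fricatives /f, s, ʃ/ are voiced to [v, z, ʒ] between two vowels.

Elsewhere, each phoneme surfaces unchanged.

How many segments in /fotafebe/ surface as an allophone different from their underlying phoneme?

Segments that undergo a rule: /t/ → [ɾ] (rule 1); /f/ → [v] (rule 3); /b/ → [β] (rule 2).
All other segments surface unchanged.

3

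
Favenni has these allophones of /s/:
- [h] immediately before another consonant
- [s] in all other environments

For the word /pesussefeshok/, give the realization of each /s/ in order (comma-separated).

[s], [h], [s], [h]

Occurrence 1 (position 3): no conditioning environment matches → elsewhere allophone [s].
Occurrence 2 (position 5): immediately before another consonant → [h].
Occurrence 3 (position 6): no conditioning environment matches → elsewhere allophone [s].
Occurrence 4 (position 10): immediately before another consonant → [h].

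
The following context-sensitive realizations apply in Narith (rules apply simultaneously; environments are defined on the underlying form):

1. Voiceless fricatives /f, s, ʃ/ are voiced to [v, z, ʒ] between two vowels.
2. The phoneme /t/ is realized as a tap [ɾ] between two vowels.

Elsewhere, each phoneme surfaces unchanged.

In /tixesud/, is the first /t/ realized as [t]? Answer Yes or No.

Yes

/t/ (word-initial): rule 2 targets it, but not between two vowels → unchanged [t].
The actual realization is [t], which matches [t].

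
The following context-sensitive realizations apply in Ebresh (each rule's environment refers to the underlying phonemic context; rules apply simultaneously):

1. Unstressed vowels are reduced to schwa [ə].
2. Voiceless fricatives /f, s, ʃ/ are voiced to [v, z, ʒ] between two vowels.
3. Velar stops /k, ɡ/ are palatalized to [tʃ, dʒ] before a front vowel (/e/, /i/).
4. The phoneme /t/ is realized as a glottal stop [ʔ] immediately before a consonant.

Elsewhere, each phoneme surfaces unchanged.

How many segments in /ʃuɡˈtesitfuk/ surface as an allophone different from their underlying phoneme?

5

Segments that undergo a rule: /u/ → [ə] (rule 1); /s/ → [z] (rule 2); /i/ → [ə] (rule 1); /t/ → [ʔ] (rule 4); /u/ → [ə] (rule 1).
All other segments surface unchanged.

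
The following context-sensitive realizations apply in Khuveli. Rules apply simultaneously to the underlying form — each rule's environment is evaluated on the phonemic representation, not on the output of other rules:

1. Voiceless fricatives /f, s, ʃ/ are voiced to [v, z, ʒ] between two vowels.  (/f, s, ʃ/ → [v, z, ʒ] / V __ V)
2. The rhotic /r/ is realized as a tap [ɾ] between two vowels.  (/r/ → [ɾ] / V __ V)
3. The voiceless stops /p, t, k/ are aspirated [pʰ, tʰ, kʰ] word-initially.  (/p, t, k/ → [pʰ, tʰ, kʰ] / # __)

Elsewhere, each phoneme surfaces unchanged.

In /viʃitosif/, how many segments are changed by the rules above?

2

Segments that undergo a rule: /ʃ/ → [ʒ] (rule 1); /s/ → [z] (rule 1).
All other segments surface unchanged.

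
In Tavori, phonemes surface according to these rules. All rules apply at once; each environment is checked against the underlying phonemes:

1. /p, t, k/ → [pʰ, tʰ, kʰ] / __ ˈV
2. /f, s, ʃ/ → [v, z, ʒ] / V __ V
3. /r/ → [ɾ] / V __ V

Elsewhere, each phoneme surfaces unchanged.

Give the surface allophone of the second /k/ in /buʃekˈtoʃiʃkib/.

/k/ (between /ʃ/ and /i/) is in the target of rule 1 but the environment (immediately before a stressed vowel) is not met → [k].

[k]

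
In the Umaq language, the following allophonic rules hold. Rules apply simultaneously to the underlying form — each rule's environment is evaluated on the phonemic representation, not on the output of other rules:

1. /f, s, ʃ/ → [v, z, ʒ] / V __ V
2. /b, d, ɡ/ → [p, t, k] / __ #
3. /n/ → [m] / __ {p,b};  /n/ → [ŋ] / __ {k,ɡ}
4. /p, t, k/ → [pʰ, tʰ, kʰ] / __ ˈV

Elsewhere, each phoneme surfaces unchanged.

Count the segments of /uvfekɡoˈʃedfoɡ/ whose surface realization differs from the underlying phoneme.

Segments that undergo a rule: /ʃ/ → [ʒ] (rule 1); /ɡ/ → [k] (rule 2).
All other segments surface unchanged.

2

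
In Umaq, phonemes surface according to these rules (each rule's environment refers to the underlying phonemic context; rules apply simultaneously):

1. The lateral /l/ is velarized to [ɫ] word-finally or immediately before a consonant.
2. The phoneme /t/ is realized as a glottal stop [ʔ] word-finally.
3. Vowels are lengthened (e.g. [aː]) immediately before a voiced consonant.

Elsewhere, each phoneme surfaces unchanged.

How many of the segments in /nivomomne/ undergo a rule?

3

Segments that undergo a rule: /i/ → [iː] (rule 3); /o/ → [oː] (rule 3); /o/ → [oː] (rule 3).
All other segments surface unchanged.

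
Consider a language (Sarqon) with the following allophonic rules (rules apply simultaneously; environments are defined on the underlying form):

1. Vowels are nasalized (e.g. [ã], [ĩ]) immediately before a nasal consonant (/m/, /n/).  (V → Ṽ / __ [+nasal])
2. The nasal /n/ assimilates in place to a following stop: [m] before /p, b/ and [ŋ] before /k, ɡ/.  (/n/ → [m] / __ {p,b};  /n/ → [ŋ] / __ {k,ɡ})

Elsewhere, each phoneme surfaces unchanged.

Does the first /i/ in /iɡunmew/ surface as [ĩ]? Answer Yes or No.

/i/ (word-initial) fails the environment for rule 1, so it stays [i].
The actual realization is [i], not [ĩ].

No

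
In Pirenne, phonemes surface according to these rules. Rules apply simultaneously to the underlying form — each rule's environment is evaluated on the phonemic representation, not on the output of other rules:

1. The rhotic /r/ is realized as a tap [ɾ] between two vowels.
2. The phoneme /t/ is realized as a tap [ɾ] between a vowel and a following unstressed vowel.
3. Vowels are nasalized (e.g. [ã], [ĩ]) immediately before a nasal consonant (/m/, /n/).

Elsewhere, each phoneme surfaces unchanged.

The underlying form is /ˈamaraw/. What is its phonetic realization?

Rule 3 applies to /a/ (word-initial: before a nasal consonant) → [ã].
/m/ (between /a/ and /a/) is unaffected → [m].
/a/ (between /m/ and /r/) is in the target of rule 3 but the environment (before a nasal consonant) is not met → [a].
/r/ (between /a/ and /a/): between two vowels, so rule 1 applies → [ɾ].
/a/ (between /r/ and /w/): rule 3 targets it, but not before a nasal consonant → unchanged [a].
/w/ — not in any rule's target class → [w].

[ˈãmaɾaw]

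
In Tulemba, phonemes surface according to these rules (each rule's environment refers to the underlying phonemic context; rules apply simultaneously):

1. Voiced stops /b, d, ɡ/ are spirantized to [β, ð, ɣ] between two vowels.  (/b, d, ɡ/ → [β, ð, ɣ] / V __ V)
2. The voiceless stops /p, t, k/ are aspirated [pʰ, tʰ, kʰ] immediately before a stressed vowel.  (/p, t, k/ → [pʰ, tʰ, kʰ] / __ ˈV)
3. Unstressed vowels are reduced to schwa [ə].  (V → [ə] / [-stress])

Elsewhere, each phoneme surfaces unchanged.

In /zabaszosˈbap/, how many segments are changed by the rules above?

4

Segments that undergo a rule: /a/ → [ə] (rule 3); /b/ → [β] (rule 1); /a/ → [ə] (rule 3); /o/ → [ə] (rule 3).
All other segments surface unchanged.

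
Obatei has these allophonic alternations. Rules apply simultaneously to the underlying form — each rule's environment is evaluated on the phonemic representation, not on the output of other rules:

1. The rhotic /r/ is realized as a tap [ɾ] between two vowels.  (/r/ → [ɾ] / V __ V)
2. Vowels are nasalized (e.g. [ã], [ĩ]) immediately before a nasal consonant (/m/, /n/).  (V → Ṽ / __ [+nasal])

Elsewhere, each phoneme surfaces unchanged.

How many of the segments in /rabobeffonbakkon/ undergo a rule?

2

Segments that undergo a rule: /o/ → [õ] (rule 2); /o/ → [õ] (rule 2).
All other segments surface unchanged.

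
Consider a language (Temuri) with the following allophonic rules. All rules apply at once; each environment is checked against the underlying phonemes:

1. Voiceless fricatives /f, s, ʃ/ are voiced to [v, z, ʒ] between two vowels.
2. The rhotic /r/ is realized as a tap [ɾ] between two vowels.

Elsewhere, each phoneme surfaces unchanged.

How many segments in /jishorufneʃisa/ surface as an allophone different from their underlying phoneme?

3

Segments that undergo a rule: /r/ → [ɾ] (rule 2); /ʃ/ → [ʒ] (rule 1); /s/ → [z] (rule 1).
All other segments surface unchanged.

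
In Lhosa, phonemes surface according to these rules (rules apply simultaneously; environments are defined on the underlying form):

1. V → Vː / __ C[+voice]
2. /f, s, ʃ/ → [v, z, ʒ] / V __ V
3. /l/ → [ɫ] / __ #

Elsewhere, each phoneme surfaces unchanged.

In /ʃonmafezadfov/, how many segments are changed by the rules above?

Segments that undergo a rule: /o/ → [oː] (rule 1); /f/ → [v] (rule 2); /e/ → [eː] (rule 1); /a/ → [aː] (rule 1); /o/ → [oː] (rule 1).
All other segments surface unchanged.

5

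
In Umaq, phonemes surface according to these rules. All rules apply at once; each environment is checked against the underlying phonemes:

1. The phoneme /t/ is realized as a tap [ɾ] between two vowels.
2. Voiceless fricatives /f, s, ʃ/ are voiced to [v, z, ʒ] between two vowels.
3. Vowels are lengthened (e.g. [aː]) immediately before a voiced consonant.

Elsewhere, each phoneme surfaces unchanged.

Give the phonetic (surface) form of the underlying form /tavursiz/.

[taːvuːrsiːz]

/t/ (word-initial) is in the target of rule 1 but the environment (between two vowels) is not met → [t].
/a/ (between /t/ and /v/) occurs before a voiced consonant → [aː] by rule 3.
/u/ — between /v/ and /r/, before a voiced consonant — surfaces as [uː] (rule 3).
/s/ (between /r/ and /i/): rule 2 targets it, but not between two vowels → unchanged [s].
Rule 3 applies to /i/ (between /s/ and /z/: before a voiced consonant) → [iː].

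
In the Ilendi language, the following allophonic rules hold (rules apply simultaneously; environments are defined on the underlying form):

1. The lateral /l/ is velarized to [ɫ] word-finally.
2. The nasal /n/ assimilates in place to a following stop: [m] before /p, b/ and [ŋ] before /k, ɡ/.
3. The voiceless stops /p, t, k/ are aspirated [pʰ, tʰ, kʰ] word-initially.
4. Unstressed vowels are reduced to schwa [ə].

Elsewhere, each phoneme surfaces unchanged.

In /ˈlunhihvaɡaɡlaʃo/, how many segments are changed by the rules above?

Segments that undergo a rule: /i/ → [ə] (rule 4); /a/ → [ə] (rule 4); /a/ → [ə] (rule 4); /a/ → [ə] (rule 4); /o/ → [ə] (rule 4).
All other segments surface unchanged.

5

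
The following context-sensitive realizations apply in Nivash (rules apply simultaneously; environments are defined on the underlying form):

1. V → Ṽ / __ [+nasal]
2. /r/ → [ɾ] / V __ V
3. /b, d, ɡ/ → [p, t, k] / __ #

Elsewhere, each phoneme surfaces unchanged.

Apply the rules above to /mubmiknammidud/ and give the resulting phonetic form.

/m/ — not in any rule's target class → [m].
/u/ — between /m/ and /b/; rule 1 does not apply here → [u].
/b/ — between /u/ and /m/; rule 3 does not apply here → [b].
/m/ stays [m].
/i/ — between /m/ and /k/; rule 1 does not apply here → [i].
/k/ (between /i/ and /n/): no rule targets it → [k].
/n/ — not in any rule's target class → [n].
/a/ (between /n/ and /m/): before a nasal consonant, so rule 1 applies → [ã].
/m/ (between /a/ and /m/) is unaffected → [m].
/m/ (between /m/ and /i/): no rule targets it → [m].
/i/ (between /m/ and /d/) is in the target of rule 1 but the environment (before a nasal consonant) is not met → [i].
/d/ — between /i/ and /u/; rule 3 does not apply here → [d].
/u/ (between /d/ and /d/) is in the target of rule 1 but the environment (before a nasal consonant) is not met → [u].
/d/ — word-final, word-finally — surfaces as [t] (rule 3).

[mubmiknãmmidut]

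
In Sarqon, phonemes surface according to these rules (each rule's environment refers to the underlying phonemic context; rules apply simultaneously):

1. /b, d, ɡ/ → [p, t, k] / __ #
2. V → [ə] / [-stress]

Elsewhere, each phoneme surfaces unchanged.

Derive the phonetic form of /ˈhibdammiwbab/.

/h/ (word-initial) is unaffected → [h].
/i/ — between /h/ and /b/; rule 2 does not apply here → [i].
/b/ — between /i/ and /d/; rule 1 does not apply here → [b].
/d/ (between /b/ and /a/): rule 1 targets it, but not word-finally → unchanged [d].
/a/ meets the environment for rule 2 (in an unstressed syllable) → [ə].
/m/ (between /a/ and /m/): no rule targets it → [m].
/m/ — not in any rule's target class → [m].
/i/ meets the environment for rule 2 (in an unstressed syllable) → [ə].
/w/ (between /i/ and /b/) is unaffected → [w].
/b/ (between /w/ and /a/) is in the target of rule 1 but the environment (word-finally) is not met → [b].
/a/ (between /b/ and /b/) occurs in an unstressed syllable → [ə] by rule 2.
Rule 1 applies to /b/ (word-final: word-finally) → [p].

[ˈhibdəmməwbəp]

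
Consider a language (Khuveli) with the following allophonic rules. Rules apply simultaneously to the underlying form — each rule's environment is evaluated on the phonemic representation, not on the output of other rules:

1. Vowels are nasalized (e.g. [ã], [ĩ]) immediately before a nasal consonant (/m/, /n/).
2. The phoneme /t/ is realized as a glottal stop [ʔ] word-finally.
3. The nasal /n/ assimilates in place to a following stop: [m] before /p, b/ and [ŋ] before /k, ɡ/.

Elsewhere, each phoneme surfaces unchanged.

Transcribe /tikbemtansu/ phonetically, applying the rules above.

[tikbẽmtãnsu]

/t/ (word-initial) fails the environment for rule 2, so it stays [t].
/i/ — between /t/ and /k/; rule 1 does not apply here → [i].
/k/ (between /i/ and /b/) is unaffected → [k].
/b/ (between /k/ and /e/): no rule targets it → [b].
Rule 1 applies to /e/ (between /b/ and /m/: before a nasal consonant) → [ẽ].
/m/ stays [m].
/t/ (between /m/ and /a/) is in the target of rule 2 but the environment (word-finally) is not met → [t].
/a/ — between /t/ and /n/, before a nasal consonant — surfaces as [ã] (rule 1).
/n/ — between /a/ and /s/; rule 3 does not apply here → [n].
/s/ (between /n/ and /u/) is unaffected → [s].
/u/ (word-final) fails the environment for rule 1, so it stays [u].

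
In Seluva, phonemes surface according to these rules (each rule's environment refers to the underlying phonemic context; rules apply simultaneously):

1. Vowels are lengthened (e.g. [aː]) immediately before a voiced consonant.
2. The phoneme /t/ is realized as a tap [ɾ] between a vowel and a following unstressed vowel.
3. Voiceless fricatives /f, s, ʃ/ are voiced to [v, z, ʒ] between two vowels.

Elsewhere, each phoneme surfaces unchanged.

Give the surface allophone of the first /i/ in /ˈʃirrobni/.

Rule 1 applies to /i/ (between /ʃ/ and /r/: before a voiced consonant) → [iː].

[iː]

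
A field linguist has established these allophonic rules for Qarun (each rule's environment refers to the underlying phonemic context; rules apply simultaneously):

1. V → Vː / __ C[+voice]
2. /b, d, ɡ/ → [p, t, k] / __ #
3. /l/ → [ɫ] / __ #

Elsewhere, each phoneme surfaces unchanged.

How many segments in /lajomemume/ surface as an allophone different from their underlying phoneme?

4

Segments that undergo a rule: /a/ → [aː] (rule 1); /o/ → [oː] (rule 1); /e/ → [eː] (rule 1); /u/ → [uː] (rule 1).
All other segments surface unchanged.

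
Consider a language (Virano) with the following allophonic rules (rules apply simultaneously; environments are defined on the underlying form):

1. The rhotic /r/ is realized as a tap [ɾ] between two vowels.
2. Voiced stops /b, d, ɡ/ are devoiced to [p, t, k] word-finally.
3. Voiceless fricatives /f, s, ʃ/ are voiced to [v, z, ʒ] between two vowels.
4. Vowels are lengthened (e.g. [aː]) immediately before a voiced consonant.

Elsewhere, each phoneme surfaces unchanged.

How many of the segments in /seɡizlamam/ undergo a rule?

4

Segments that undergo a rule: /e/ → [eː] (rule 4); /i/ → [iː] (rule 4); /a/ → [aː] (rule 4); /a/ → [aː] (rule 4).
All other segments surface unchanged.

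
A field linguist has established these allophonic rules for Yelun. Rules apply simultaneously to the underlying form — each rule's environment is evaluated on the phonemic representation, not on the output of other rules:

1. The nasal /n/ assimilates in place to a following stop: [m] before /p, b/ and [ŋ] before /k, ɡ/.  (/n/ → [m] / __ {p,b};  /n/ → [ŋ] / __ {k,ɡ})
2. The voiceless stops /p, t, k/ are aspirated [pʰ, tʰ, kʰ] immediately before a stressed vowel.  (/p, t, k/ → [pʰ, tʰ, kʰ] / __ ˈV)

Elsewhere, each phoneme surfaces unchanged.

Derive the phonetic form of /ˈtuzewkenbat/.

/t/ (word-initial): immediately before a stressed vowel, so rule 2 applies → [tʰ].
/k/ — between /w/ and /e/; rule 2 does not apply here → [k].
/n/ — between /e/ and /b/, before a labial or velar stop — surfaces as [m] (rule 1).
/t/ — word-final; rule 2 does not apply here → [t].

[ˈtʰuzewkembat]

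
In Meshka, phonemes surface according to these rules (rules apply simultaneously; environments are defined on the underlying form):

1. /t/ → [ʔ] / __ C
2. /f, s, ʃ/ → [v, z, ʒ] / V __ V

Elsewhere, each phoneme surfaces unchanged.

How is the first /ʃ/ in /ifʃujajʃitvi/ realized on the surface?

[ʃ]

/ʃ/ (between /f/ and /u/) is in the target of rule 2 but the environment (between two vowels) is not met → [ʃ].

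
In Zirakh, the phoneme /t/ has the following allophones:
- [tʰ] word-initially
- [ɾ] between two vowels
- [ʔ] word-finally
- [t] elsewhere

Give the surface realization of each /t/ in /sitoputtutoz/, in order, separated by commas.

[ɾ], [t], [t], [ɾ]

Occurrence 1 (position 3): between two vowels → [ɾ].
Occurrence 2 (position 7): no conditioning environment matches → elsewhere allophone [t].
Occurrence 3 (position 8): no conditioning environment matches → elsewhere allophone [t].
Occurrence 4 (position 10): between two vowels → [ɾ].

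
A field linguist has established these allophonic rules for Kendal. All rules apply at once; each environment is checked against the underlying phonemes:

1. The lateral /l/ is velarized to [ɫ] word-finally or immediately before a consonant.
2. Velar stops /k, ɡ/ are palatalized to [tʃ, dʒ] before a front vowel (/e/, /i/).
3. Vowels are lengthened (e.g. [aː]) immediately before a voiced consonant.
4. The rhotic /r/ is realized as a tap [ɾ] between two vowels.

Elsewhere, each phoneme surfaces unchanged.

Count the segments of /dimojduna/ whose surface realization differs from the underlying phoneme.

3

Segments that undergo a rule: /i/ → [iː] (rule 3); /o/ → [oː] (rule 3); /u/ → [uː] (rule 3).
All other segments surface unchanged.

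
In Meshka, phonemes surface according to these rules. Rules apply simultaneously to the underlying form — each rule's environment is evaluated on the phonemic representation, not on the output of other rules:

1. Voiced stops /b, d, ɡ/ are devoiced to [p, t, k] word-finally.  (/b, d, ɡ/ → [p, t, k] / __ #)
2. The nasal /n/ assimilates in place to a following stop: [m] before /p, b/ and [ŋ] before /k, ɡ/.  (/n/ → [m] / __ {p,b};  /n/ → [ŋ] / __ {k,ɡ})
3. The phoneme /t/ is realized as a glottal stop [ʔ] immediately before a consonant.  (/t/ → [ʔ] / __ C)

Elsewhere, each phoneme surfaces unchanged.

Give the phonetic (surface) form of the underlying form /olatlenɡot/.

[olaʔleŋɡot]

Rule 3 applies to /t/ (between /a/ and /l/: immediately before a consonant) → [ʔ].
/n/ — between /e/ and /ɡ/, before a labial or velar stop — surfaces as [ŋ] (rule 2).
/ɡ/ — between /n/ and /o/; rule 1 does not apply here → [ɡ].
/t/ (word-final) is in the target of rule 3 but the environment (immediately before a consonant) is not met → [t].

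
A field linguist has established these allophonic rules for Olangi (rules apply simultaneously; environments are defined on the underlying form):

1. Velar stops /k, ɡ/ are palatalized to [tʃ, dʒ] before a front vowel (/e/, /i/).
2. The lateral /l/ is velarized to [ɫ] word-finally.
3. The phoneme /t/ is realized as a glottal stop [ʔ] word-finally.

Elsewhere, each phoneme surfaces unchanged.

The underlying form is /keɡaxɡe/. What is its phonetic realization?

/k/ — word-initial, before a front vowel — surfaces as [tʃ] (rule 1).
/e/ — not in any rule's target class → [e].
/ɡ/ (between /e/ and /a/) is in the target of rule 1 but the environment (before a front vowel) is not met → [ɡ].
/a/ stays [a].
/x/ stays [x].
Rule 1 applies to /ɡ/ (between /x/ and /e/: before a front vowel) → [dʒ].
/e/ (word-final) is unaffected → [e].

[tʃeɡaxdʒe]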